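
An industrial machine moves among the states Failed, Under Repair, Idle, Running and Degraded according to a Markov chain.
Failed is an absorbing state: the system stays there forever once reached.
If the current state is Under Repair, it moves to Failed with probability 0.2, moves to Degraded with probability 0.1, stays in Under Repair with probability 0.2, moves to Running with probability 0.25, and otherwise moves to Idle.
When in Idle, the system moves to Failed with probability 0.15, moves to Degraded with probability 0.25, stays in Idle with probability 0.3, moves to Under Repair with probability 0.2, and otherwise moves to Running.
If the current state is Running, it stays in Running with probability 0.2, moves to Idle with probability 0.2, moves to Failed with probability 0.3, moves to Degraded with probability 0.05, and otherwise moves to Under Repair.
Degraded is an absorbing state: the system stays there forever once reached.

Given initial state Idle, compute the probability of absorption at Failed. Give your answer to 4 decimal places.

Let h(s) be the probability of absorption at Failed starting from transient state s. Then h(Failed) = 1 and h(Degraded) = 0. By first-step analysis:
h(Under Repair) = 0.2·1 + 0.2·h(Under Repair) + 0.25·h(Idle) + 0.25·h(Running) + 0.1·0
h(Idle) = 0.15·1 + 0.2·h(Under Repair) + 0.3·h(Idle) + 0.1·h(Running) + 0.25·0
h(Running) = 0.3·1 + 0.25·h(Under Repair) + 0.2·h(Idle) + 0.2·h(Running) + 0.05·0
Solving: h(Under Repair) = 0.6190, h(Idle) = 0.4898, h(Running) = 0.6909.
Starting from Idle, the probability is 0.4898.

0.4898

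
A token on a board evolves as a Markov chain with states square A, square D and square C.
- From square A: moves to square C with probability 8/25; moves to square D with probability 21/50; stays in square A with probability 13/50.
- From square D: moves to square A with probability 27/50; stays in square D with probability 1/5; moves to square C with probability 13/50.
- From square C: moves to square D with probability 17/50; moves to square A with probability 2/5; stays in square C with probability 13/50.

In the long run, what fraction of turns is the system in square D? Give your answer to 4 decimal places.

0.3257

Let the stationary distribution be π with π = πP and π_1 + π_2 + π_3 = 1.
π_1 = 0.26·π_1 + 0.54·π_2 + 0.4·π_3
π_2 = 0.42·π_1 + 0.2·π_2 + 0.34·π_3
Solving with the normalization constraint gives π = (0.3909, 0.3257, 0.2835).
So the stationary probability of square D is 0.3257.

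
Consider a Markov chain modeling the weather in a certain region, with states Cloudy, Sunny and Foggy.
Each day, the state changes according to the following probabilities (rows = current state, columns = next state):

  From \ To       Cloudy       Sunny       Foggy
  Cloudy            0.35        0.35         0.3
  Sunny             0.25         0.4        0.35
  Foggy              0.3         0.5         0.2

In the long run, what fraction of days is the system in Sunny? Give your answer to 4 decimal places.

Let the stationary distribution be π with π = πP and π_1 + π_2 + π_3 = 1.
π_1 = 0.35·π_1 + 0.25·π_2 + 0.3·π_3
π_2 = 0.35·π_1 + 0.4·π_2 + 0.5·π_3
Solving with the normalization constraint gives π = (0.2940, 0.4145, 0.2916).
So the stationary probability of Sunny is 0.4145.

0.4145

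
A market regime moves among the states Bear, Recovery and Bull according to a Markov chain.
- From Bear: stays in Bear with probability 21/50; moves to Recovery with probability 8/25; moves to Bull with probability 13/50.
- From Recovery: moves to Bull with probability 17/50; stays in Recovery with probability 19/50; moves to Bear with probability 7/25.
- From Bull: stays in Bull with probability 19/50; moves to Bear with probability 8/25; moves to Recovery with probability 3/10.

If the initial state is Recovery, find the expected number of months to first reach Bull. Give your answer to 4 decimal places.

3.1852

Let t(s) be the expected number of months to first reach Bull from state s, with t(Bull) = 0. Conditioning on the first month:
t(Bear) = 1 + 0.42·t(Bear) + 0.32·t(Recovery)
t(Recovery) = 1 + 0.28·t(Bear) + 0.38·t(Recovery)
Solving: t(Bear) = 3.4815, t(Recovery) = 3.1852.
Expected months from Recovery to Bull: 3.1852.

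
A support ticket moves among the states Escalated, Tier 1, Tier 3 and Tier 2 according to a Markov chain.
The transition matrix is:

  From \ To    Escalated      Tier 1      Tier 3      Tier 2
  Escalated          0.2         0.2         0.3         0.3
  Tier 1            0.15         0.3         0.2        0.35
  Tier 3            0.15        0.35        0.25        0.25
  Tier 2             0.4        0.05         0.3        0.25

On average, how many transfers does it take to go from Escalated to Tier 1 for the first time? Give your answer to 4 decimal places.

4.9495

Let t(s) be the expected number of transfers to first reach Tier 1 from state s, with t(Tier 1) = 0. Conditioning on the first transfer:
t(Escalated) = 1 + 0.2·t(Escalated) + 0.3·t(Tier 3) + 0.3·t(Tier 2)
t(Tier 3) = 1 + 0.15·t(Escalated) + 0.25·t(Tier 3) + 0.25·t(Tier 2)
t(Tier 2) = 1 + 0.4·t(Escalated) + 0.3·t(Tier 3) + 0.25·t(Tier 2)
Solving: t(Escalated) = 4.9495, t(Tier 3) = 4.2088, t(Tier 2) = 5.6566.
Expected transfers from Escalated to Tier 1: 4.9495.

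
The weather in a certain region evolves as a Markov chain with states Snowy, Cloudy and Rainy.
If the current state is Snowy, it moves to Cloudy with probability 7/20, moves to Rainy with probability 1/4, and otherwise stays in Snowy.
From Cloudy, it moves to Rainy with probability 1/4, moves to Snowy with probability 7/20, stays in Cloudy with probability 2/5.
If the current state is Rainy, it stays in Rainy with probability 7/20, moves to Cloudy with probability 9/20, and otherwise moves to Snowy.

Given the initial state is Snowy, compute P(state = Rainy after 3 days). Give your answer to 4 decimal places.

0.2775

Propagate the distribution vector 3 days from Snowy.
After 0 days: (1.0000, 0.0000, 0.0000)
After 1 day: (0.4000, 0.3500, 0.2500)
After 2 days: (0.3325, 0.3925, 0.2750)
After 3 days: (0.3254, 0.3971, 0.2775)
P(in Rainy after 3 days) = 0.2775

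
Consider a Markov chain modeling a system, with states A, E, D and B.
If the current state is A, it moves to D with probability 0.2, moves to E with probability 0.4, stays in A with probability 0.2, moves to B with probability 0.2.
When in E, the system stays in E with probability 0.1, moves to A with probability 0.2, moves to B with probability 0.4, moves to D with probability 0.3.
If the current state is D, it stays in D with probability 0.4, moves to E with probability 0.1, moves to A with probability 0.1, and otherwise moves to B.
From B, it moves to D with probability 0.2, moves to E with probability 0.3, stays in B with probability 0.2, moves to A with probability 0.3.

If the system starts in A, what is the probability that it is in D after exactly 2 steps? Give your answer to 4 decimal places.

0.2800

Propagate the distribution vector 2 steps from A.
After 0 steps: (1.0000, 0.0000, 0.0000, 0.0000)
After 1 step: (0.2000, 0.4000, 0.2000, 0.2000)
After 2 steps: (0.2000, 0.2000, 0.2800, 0.3200)
P(in D after 2 steps) = 0.2800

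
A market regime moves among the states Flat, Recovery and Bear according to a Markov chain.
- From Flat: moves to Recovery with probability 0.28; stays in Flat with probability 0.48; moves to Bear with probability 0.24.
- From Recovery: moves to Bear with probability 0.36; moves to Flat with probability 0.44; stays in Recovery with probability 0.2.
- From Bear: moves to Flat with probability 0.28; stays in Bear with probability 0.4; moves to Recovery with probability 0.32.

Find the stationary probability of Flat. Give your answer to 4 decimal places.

0.4043

Let the stationary distribution be π with π = πP and π_1 + π_2 + π_3 = 1.
π_1 = 0.48·π_1 + 0.44·π_2 + 0.28·π_3
π_2 = 0.28·π_1 + 0.2·π_2 + 0.32·π_3
Solving with the normalization constraint gives π = (0.4043, 0.2713, 0.3245).
So the stationary probability of Flat is 0.4043.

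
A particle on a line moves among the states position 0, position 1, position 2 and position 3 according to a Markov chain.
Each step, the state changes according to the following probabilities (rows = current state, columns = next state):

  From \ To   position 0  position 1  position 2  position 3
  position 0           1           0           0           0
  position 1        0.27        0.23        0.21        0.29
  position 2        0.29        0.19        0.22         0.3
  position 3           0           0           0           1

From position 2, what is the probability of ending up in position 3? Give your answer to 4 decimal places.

0.5103

Let h(s) be the probability of absorption at position 3 starting from transient state s. Then h(position 3) = 1 and h(position 0) = 0. By first-step analysis:
h(position 1) = 0.27·0 + 0.23·h(position 1) + 0.21·h(position 2) + 0.29·1
h(position 2) = 0.29·0 + 0.19·h(position 1) + 0.22·h(position 2) + 0.3·1
Solving: h(position 1) = 0.5158, h(position 2) = 0.5103.
Starting from position 2, the probability is 0.5103.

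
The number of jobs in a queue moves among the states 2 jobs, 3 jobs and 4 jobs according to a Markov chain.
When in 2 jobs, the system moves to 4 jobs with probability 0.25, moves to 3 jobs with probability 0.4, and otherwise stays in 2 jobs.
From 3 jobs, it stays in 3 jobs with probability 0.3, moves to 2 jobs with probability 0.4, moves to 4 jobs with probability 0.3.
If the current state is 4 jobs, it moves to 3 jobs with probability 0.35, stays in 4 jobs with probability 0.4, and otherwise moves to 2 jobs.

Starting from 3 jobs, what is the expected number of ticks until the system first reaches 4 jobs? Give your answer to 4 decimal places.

Let t(s) be the expected number of ticks to first reach 4 jobs from state s, with t(4 jobs) = 0. Conditioning on the first tick:
t(2 jobs) = 1 + 0.35·t(2 jobs) + 0.4·t(3 jobs)
t(3 jobs) = 1 + 0.4·t(2 jobs) + 0.3·t(3 jobs)
Solving: t(2 jobs) = 3.7288, t(3 jobs) = 3.5593.
Expected ticks from 3 jobs to 4 jobs: 3.5593.

3.5593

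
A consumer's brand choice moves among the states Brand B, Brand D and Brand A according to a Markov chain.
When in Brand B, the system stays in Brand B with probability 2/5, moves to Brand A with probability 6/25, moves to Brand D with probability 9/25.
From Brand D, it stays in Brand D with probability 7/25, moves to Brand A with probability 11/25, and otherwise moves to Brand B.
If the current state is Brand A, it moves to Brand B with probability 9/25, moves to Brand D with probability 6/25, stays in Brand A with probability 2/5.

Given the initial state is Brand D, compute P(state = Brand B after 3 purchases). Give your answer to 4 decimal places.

0.3512

Propagate the distribution vector 3 purchases from Brand D.
After 0 purchases: (0.0000, 1.0000, 0.0000)
After 1 purchase: (0.2800, 0.2800, 0.4400)
After 2 purchases: (0.3488, 0.2848, 0.3664)
After 3 purchases: (0.3512, 0.2932, 0.3556)
P(in Brand B after 3 purchases) = 0.3512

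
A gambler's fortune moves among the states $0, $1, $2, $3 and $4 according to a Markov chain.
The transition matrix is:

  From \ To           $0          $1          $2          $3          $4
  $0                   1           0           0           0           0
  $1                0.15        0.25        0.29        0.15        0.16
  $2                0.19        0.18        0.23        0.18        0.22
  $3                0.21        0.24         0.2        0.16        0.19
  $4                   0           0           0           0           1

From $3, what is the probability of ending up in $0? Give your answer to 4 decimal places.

0.5023

Let h(s) be the probability of absorption at $0 starting from transient state s. Then h($0) = 1 and h($4) = 0. By first-step analysis:
h($1) = 0.15·1 + 0.25·h($1) + 0.29·h($2) + 0.15·h($3) + 0.16·0
h($2) = 0.19·1 + 0.18·h($1) + 0.23·h($2) + 0.18·h($3) + 0.22·0
h($3) = 0.21·1 + 0.24·h($1) + 0.2·h($2) + 0.16·h($3) + 0.19·0
Solving: h($1) = 0.4851, h($2) = 0.4776, h($3) = 0.5023.
Starting from $3, the probability is 0.5023.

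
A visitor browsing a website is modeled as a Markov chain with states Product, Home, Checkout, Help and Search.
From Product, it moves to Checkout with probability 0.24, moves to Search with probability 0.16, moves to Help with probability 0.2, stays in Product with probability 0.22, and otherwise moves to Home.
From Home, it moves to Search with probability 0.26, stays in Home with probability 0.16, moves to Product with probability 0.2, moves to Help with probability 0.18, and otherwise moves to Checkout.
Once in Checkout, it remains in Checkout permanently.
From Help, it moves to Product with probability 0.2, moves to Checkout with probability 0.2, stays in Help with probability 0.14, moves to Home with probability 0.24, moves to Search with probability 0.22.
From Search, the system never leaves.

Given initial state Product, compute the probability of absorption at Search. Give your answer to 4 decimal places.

Let h(s) be the probability of absorption at Search starting from transient state s. Then h(Search) = 1 and h(Checkout) = 0. By first-step analysis:
h(Product) = 0.22·h(Product) + 0.18·h(Home) + 0.24·0 + 0.2·h(Help) + 0.16·1
h(Home) = 0.2·h(Product) + 0.16·h(Home) + 0.2·0 + 0.18·h(Help) + 0.26·1
h(Help) = 0.2·h(Product) + 0.24·h(Home) + 0.2·0 + 0.14·h(Help) + 0.22·1
Solving: h(Product) = 0.4575, h(Home) = 0.5276, h(Help) = 0.5095.
Starting from Product, the probability is 0.4575.

0.4575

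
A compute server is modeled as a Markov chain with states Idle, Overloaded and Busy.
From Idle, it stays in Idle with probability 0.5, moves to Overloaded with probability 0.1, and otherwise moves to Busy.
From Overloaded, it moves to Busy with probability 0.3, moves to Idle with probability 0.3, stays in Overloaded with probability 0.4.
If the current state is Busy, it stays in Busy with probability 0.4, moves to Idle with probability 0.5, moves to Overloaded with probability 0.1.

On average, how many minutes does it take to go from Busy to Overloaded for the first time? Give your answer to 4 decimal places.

10.0000

Let t(s) be the expected number of minutes to first reach Overloaded from state s, with t(Overloaded) = 0. Conditioning on the first minute:
t(Idle) = 1 + 0.5·t(Idle) + 0.4·t(Busy)
t(Busy) = 1 + 0.5·t(Idle) + 0.4·t(Busy)
Solving: t(Idle) = 10.0000, t(Busy) = 10.0000.
Expected minutes from Busy to Overloaded: 10.0000.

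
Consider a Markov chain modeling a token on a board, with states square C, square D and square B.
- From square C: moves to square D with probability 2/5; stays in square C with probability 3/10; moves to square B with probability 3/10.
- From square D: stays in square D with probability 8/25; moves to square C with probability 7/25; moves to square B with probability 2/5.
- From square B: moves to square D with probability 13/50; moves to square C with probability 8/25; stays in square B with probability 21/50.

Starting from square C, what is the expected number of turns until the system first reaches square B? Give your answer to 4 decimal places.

Let t(s) be the expected number of turns to first reach square B from state s, with t(square B) = 0. Conditioning on the first turn:
t(square C) = 1 + 0.3·t(square C) + 0.4·t(square D)
t(square D) = 1 + 0.28·t(square C) + 0.32·t(square D)
Solving: t(square C) = 2.9670, t(square D) = 2.6923.
Expected turns from square C to square B: 2.9670.

2.9670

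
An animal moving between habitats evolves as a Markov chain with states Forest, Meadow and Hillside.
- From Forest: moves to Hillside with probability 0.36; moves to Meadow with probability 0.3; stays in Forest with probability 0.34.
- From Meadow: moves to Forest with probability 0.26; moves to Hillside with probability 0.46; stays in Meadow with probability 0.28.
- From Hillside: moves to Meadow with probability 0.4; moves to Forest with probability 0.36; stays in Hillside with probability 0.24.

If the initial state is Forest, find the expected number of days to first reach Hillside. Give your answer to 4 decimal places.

Let t(s) be the expected number of days to first reach Hillside from state s, with t(Hillside) = 0. Conditioning on the first day:
t(Forest) = 1 + 0.34·t(Forest) + 0.3·t(Meadow)
t(Meadow) = 1 + 0.26·t(Forest) + 0.28·t(Meadow)
Solving: t(Forest) = 2.5680, t(Meadow) = 2.3162.
Expected days from Forest to Hillside: 2.5680.

2.5680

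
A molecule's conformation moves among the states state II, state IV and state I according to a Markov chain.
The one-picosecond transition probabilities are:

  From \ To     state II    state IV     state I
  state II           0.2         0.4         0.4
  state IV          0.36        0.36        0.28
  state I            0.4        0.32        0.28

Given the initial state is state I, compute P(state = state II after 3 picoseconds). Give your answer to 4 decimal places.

0.3240

Propagate the distribution vector 3 picoseconds from state I.
After 0 picoseconds: (0.0000, 0.0000, 1.0000)
After 1 picosecond: (0.4000, 0.3200, 0.2800)
After 2 picoseconds: (0.3072, 0.3648, 0.3280)
After 3 picoseconds: (0.3240, 0.3592, 0.3169)
P(in state II after 3 picoseconds) = 0.3240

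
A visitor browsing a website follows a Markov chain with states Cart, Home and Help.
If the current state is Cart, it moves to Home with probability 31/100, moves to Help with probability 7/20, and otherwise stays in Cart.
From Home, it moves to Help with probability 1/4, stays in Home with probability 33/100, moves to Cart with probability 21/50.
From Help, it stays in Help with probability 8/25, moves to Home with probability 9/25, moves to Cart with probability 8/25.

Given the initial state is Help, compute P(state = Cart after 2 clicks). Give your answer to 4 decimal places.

0.3624

Sum over the intermediate state after 1 click:
P = P(Help→Cart)·P(Cart→Cart) + P(Help→Home)·P(Home→Cart) + P(Help→Help)·P(Help→Cart)
  = 0.32×0.34 + 0.36×0.42 + 0.32×0.32
  = 0.1088 + 0.1512 + 0.1024 = 0.3624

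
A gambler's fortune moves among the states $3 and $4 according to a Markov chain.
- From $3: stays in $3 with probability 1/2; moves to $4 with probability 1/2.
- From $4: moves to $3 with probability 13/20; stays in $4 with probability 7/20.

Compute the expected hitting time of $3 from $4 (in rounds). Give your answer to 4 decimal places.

1.5385

Let t(s) be the expected number of rounds to first reach $3 from state s, with t($3) = 0. Conditioning on the first round:
t($4) = 1 + 0.35·t($4)
Solving: t($4) = 1.5385.
Expected rounds from $4 to $3: 1.5385.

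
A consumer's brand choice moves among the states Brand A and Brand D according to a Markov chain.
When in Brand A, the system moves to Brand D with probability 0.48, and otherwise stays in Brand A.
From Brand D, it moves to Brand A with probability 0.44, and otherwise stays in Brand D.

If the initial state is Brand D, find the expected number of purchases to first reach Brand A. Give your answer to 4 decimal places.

2.2727

Let t(s) be the expected number of purchases to first reach Brand A from state s, with t(Brand A) = 0. Conditioning on the first purchase:
t(Brand D) = 1 + 0.56·t(Brand D)
Solving: t(Brand D) = 2.2727.
Expected purchases from Brand D to Brand A: 2.2727.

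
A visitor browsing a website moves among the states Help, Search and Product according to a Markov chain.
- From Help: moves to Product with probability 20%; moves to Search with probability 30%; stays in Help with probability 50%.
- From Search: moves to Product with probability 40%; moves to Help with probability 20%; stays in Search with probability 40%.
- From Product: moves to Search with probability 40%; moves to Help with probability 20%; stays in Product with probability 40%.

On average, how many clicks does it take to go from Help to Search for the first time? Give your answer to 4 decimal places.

3.0769

Let t(s) be the expected number of clicks to first reach Search from state s, with t(Search) = 0. Conditioning on the first click:
t(Help) = 1 + 0.5·t(Help) + 0.2·t(Product)
t(Product) = 1 + 0.2·t(Help) + 0.4·t(Product)
Solving: t(Help) = 3.0769, t(Product) = 2.6923.
Expected clicks from Help to Search: 3.0769.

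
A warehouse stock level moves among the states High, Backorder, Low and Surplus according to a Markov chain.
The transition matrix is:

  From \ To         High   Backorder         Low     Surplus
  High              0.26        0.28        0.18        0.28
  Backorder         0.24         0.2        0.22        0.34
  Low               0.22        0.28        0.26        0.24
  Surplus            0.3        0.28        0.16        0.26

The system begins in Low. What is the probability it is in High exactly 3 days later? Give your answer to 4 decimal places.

0.2578

Propagate the distribution vector 3 days from Low.
After 0 days: (0.0000, 0.0000, 1.0000, 0.0000)
After 1 day: (0.2200, 0.2800, 0.2600, 0.2400)
After 2 days: (0.2536, 0.2576, 0.2072, 0.2816)
After 3 days: (0.2578, 0.2594, 0.2012, 0.2815)
P(in High after 3 days) = 0.2578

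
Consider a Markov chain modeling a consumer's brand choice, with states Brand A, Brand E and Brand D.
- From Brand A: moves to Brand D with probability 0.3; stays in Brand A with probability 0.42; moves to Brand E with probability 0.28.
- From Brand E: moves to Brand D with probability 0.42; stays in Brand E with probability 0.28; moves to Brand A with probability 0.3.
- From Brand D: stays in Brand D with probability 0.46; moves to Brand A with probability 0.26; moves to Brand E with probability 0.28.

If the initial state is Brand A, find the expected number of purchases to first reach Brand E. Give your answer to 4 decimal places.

3.5714

Let t(s) be the expected number of purchases to first reach Brand E from state s, with t(Brand E) = 0. Conditioning on the first purchase:
t(Brand A) = 1 + 0.42·t(Brand A) + 0.3·t(Brand D)
t(Brand D) = 1 + 0.26·t(Brand A) + 0.46·t(Brand D)
Solving: t(Brand A) = 3.5714, t(Brand D) = 3.5714.
Expected purchases from Brand A to Brand E: 3.5714.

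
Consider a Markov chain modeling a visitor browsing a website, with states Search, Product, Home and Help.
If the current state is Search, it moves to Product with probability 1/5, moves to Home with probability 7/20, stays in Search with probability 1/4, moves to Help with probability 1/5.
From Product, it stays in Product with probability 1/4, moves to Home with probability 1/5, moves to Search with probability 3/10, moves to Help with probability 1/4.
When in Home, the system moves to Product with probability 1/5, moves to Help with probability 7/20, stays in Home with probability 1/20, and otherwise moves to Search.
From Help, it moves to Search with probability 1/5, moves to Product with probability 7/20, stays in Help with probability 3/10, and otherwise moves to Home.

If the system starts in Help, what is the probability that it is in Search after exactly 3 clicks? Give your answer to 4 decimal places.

0.2785

Propagate the distribution vector 3 clicks from Help.
After 0 clicks: (0.0000, 0.0000, 0.0000, 1.0000)
After 1 click: (0.2000, 0.3500, 0.1500, 0.3000)
After 2 clicks: (0.2750, 0.2625, 0.1925, 0.2700)
After 3 clicks: (0.2785, 0.2536, 0.1989, 0.2690)
P(in Search after 3 clicks) = 0.2785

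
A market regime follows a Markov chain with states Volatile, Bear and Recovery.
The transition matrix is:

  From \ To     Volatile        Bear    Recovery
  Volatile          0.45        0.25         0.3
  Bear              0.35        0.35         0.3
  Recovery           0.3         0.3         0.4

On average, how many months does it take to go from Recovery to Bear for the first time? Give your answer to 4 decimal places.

3.5417

Let t(s) be the expected number of months to first reach Bear from state s, with t(Bear) = 0. Conditioning on the first month:
t(Volatile) = 1 + 0.45·t(Volatile) + 0.3·t(Recovery)
t(Recovery) = 1 + 0.3·t(Volatile) + 0.4·t(Recovery)
Solving: t(Volatile) = 3.7500, t(Recovery) = 3.5417.
Expected months from Recovery to Bear: 3.5417.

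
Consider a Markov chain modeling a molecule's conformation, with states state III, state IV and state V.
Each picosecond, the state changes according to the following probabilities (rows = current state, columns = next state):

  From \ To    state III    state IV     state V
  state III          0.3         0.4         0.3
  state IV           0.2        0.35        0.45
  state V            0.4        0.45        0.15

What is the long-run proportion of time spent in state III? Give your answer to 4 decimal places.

0.2917

Let the stationary distribution be π with π = πP and π_1 + π_2 + π_3 = 1.
π_1 = 0.3·π_1 + 0.2·π_2 + 0.4·π_3
π_2 = 0.4·π_1 + 0.35·π_2 + 0.45·π_3
Solving with the normalization constraint gives π = (0.2917, 0.3958, 0.3125).
So the stationary probability of state III is 0.2917.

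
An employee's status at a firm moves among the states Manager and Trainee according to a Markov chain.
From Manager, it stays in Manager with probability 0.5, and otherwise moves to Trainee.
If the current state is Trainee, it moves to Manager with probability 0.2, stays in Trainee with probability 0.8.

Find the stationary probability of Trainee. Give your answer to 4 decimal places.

Let the stationary distribution be π with π = πP and π_1 + π_2 = 1.
π_1 = 0.5·π_1 + 0.2·π_2
Solving with the normalization constraint gives π = (0.2857, 0.7143).
So the stationary probability of Trainee is 0.7143.

0.7143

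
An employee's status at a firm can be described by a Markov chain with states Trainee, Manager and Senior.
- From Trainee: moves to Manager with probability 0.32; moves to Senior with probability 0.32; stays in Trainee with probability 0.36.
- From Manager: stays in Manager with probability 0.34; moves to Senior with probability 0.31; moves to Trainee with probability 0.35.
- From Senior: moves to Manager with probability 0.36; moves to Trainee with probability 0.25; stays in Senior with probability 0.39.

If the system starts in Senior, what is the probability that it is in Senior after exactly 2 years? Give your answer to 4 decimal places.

0.3437

Sum over the intermediate state after 1 year:
P = P(Senior→Trainee)·P(Trainee→Senior) + P(Senior→Manager)·P(Manager→Senior) + P(Senior→Senior)·P(Senior→Senior)
  = 0.25×0.32 + 0.36×0.31 + 0.39×0.39
  = 0.0800 + 0.1116 + 0.1521 = 0.3437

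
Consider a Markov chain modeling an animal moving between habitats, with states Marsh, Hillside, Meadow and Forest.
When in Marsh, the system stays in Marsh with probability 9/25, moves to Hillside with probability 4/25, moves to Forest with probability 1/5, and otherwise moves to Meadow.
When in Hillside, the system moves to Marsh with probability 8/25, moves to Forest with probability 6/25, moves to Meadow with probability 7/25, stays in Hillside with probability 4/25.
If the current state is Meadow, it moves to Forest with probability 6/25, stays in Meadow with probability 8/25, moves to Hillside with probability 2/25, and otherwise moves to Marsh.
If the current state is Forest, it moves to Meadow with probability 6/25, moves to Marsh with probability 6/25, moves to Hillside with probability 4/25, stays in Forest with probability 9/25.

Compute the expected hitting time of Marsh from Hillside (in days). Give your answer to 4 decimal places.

Let t(s) be the expected number of days to first reach Marsh from state s, with t(Marsh) = 0. Conditioning on the first day:
t(Hillside) = 1 + 0.16·t(Hillside) + 0.28·t(Meadow) + 0.24·t(Forest)
t(Meadow) = 1 + 0.08·t(Hillside) + 0.32·t(Meadow) + 0.24·t(Forest)
t(Forest) = 1 + 0.16·t(Hillside) + 0.24·t(Meadow) + 0.36·t(Forest)
Solving: t(Hillside) = 3.2321, t(Meadow) = 3.0975, t(Forest) = 3.5321.
Expected days from Hillside to Marsh: 3.2321.

3.2321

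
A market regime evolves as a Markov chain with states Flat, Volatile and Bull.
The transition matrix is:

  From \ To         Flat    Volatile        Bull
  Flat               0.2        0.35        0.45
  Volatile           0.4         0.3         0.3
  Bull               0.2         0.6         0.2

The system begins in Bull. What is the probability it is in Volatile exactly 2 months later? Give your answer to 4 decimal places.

Sum over the intermediate state after 1 month:
P = P(Bull→Flat)·P(Flat→Volatile) + P(Bull→Volatile)·P(Volatile→Volatile) + P(Bull→Bull)·P(Bull→Volatile)
  = 0.2×0.35 + 0.6×0.3 + 0.2×0.6
  = 0.0700 + 0.1800 + 0.1200 = 0.3700

0.3700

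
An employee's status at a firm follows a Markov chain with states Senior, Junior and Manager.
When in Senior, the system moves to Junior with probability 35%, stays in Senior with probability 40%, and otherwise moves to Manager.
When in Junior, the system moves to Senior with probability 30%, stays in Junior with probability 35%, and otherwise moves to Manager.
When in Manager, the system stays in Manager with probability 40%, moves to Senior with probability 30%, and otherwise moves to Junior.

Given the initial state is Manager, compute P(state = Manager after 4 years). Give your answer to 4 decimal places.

Propagate the distribution vector 4 years from Manager.
After 0 years: (0.0000, 0.0000, 1.0000)
After 1 year: (0.3000, 0.3000, 0.4000)
After 2 years: (0.3300, 0.3300, 0.3400)
After 3 years: (0.3330, 0.3330, 0.3340)
After 4 years: (0.3333, 0.3333, 0.3334)
P(in Manager after 4 years) = 0.3334

0.3334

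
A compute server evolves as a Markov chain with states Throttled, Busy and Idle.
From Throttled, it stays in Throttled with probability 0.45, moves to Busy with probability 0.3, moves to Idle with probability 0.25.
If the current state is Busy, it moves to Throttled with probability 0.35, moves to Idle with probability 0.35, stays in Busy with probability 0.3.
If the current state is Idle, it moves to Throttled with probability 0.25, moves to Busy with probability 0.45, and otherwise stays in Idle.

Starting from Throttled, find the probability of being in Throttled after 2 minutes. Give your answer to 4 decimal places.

Sum over the intermediate state after 1 minute:
P = P(Throttled→Throttled)·P(Throttled→Throttled) + P(Throttled→Busy)·P(Busy→Throttled) + P(Throttled→Idle)·P(Idle→Throttled)
  = 0.45×0.45 + 0.3×0.35 + 0.25×0.25
  = 0.2025 + 0.1050 + 0.0625 = 0.3700

0.3700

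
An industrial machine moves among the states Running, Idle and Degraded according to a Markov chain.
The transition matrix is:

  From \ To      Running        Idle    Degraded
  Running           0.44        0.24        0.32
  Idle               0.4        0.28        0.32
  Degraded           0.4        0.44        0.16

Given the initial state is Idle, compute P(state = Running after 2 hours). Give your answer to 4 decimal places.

Sum over the intermediate state after 1 hour:
P = P(Idle→Running)·P(Running→Running) + P(Idle→Idle)·P(Idle→Running) + P(Idle→Degraded)·P(Degraded→Running)
  = 0.4×0.44 + 0.28×0.4 + 0.32×0.4
  = 0.1760 + 0.1120 + 0.1280 = 0.4160

0.4160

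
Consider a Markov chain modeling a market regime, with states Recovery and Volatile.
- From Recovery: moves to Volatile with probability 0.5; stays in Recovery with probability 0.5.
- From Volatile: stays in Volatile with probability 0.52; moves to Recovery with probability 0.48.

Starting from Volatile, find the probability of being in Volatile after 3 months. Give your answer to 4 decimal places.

Propagate the distribution vector 3 months from Volatile.
After 0 months: (0.0000, 1.0000)
After 1 month: (0.4800, 0.5200)
After 2 months: (0.4896, 0.5104)
After 3 months: (0.4898, 0.5102)
P(in Volatile after 3 months) = 0.5102

0.5102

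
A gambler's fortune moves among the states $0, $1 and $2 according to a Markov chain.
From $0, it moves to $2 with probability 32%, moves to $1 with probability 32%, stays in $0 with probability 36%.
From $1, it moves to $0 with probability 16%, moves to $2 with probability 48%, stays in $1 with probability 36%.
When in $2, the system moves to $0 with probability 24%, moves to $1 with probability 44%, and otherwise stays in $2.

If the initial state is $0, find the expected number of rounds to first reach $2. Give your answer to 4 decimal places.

2.6786

Let t(s) be the expected number of rounds to first reach $2 from state s, with t($2) = 0. Conditioning on the first round:
t($0) = 1 + 0.36·t($0) + 0.32·t($1)
t($1) = 1 + 0.16·t($0) + 0.36·t($1)
Solving: t($0) = 2.6786, t($1) = 2.2321.
Expected rounds from $0 to $2: 2.6786.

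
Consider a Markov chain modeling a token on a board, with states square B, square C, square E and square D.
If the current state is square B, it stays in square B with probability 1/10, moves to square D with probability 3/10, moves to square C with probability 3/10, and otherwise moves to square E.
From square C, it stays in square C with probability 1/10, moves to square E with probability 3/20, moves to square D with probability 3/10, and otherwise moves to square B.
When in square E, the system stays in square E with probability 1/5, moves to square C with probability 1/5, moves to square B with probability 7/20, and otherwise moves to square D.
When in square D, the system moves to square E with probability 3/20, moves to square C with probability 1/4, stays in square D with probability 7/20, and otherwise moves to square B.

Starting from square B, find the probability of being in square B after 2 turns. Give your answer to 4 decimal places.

0.3250

Propagate the distribution vector 2 turns from square B.
After 0 turns: (1.0000, 0.0000, 0.0000, 0.0000)
After 1 turn: (0.1000, 0.3000, 0.3000, 0.3000)
After 2 turns: (0.3250, 0.1950, 0.1800, 0.3000)
P(in square B after 2 turns) = 0.3250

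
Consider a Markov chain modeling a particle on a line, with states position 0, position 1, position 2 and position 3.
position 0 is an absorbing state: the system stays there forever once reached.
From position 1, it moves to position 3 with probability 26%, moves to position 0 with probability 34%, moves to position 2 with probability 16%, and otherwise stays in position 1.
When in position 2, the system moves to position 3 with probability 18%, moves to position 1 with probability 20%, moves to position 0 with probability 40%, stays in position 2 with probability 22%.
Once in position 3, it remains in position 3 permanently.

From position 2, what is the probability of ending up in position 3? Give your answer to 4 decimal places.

0.3367

Let h(s) be the probability of absorption at position 3 starting from transient state s. Then h(position 3) = 1 and h(position 0) = 0. By first-step analysis:
h(position 1) = 0.34·0 + 0.24·h(position 1) + 0.16·h(position 2) + 0.26·1
h(position 2) = 0.4·0 + 0.2·h(position 1) + 0.22·h(position 2) + 0.18·1
Solving: h(position 1) = 0.4130, h(position 2) = 0.3367.
Starting from position 2, the probability is 0.3367.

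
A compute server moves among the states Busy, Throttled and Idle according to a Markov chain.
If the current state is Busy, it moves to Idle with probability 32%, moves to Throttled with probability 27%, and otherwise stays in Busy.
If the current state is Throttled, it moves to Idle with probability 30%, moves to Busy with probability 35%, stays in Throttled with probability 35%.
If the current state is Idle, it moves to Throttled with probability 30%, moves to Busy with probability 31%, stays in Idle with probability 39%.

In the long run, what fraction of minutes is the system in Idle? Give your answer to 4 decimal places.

Let the stationary distribution be π with π = πP and π_1 + π_2 + π_3 = 1.
π_1 = 0.41·π_1 + 0.35·π_2 + 0.31·π_3
π_2 = 0.27·π_1 + 0.35·π_2 + 0.3·π_3
Solving with the normalization constraint gives π = (0.3580, 0.3045, 0.3375).
So the stationary probability of Idle is 0.3375.

0.3375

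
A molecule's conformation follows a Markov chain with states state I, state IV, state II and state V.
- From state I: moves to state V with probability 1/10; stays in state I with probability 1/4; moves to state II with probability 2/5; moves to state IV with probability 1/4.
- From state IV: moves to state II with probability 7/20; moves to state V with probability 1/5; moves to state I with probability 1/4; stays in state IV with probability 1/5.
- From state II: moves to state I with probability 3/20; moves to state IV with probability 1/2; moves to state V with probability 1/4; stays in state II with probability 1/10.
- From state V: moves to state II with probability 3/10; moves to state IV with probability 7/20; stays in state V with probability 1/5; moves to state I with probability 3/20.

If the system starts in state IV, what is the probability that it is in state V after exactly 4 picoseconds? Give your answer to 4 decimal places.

Propagate the distribution vector 4 picoseconds from state IV.
After 0 picoseconds: (0.0000, 1.0000, 0.0000, 0.0000)
After 1 picosecond: (0.2500, 0.2000, 0.3500, 0.2000)
After 2 picoseconds: (0.1950, 0.3475, 0.2650, 0.1925)
After 3 picoseconds: (0.2043, 0.3181, 0.2839, 0.1938)
After 4 picoseconds: (0.2022, 0.3244, 0.2796, 0.1938)
P(in state V after 4 picoseconds) = 0.1938

0.1938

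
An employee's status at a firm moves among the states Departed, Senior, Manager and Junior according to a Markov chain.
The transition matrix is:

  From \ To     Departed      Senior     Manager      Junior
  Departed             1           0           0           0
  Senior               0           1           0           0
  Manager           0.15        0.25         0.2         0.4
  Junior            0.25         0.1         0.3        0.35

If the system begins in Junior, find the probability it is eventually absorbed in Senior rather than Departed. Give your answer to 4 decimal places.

0.3875

Let h(s) be the probability of absorption at Senior starting from transient state s. Then h(Senior) = 1 and h(Departed) = 0. By first-step analysis:
h(Manager) = 0.15·0 + 0.25·1 + 0.2·h(Manager) + 0.4·h(Junior)
h(Junior) = 0.25·0 + 0.1·1 + 0.3·h(Manager) + 0.35·h(Junior)
Solving: h(Manager) = 0.5063, h(Junior) = 0.3875.
Starting from Junior, the probability is 0.3875.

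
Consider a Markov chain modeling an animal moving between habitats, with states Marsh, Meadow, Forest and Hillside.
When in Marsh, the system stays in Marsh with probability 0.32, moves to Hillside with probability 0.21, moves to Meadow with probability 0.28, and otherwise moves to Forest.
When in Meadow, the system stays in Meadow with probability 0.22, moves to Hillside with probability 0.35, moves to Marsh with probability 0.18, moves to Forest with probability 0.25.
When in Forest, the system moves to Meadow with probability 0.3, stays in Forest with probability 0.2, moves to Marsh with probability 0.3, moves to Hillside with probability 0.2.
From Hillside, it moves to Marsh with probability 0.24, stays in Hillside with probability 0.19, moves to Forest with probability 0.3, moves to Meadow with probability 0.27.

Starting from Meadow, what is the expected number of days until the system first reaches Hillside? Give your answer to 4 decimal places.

Let t(s) be the expected number of days to first reach Hillside from state s, with t(Hillside) = 0. Conditioning on the first day:
t(Marsh) = 1 + 0.32·t(Marsh) + 0.28·t(Meadow) + 0.19·t(Forest)
t(Meadow) = 1 + 0.18·t(Marsh) + 0.22·t(Meadow) + 0.25·t(Forest)
t(Forest) = 1 + 0.3·t(Marsh) + 0.3·t(Meadow) + 0.2·t(Forest)
Solving: t(Marsh) = 4.0742, t(Meadow) = 3.5378, t(Forest) = 4.1045.
Expected days from Meadow to Hillside: 3.5378.

3.5378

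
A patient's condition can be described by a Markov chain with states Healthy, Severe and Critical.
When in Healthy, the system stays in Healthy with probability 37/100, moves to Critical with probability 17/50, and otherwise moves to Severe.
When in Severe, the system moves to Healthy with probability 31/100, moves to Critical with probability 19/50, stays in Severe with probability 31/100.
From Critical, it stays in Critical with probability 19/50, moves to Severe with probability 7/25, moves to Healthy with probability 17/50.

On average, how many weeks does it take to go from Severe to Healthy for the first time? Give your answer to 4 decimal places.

Let t(s) be the expected number of weeks to first reach Healthy from state s, with t(Healthy) = 0. Conditioning on the first week:
t(Severe) = 1 + 0.31·t(Severe) + 0.38·t(Critical)
t(Critical) = 1 + 0.28·t(Severe) + 0.38·t(Critical)
Solving: t(Severe) = 3.1114, t(Critical) = 3.0180.
Expected weeks from Severe to Healthy: 3.1114.

3.1114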